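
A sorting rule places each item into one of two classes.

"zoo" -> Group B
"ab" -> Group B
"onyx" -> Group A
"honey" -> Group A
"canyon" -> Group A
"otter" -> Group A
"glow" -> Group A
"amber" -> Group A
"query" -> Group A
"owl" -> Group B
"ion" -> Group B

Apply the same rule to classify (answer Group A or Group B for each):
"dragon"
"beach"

The rule appears to be: length ≥ 4.
Group A: "dragon", since length 6.
Group A: "beach", since length 5.

Group A, Group A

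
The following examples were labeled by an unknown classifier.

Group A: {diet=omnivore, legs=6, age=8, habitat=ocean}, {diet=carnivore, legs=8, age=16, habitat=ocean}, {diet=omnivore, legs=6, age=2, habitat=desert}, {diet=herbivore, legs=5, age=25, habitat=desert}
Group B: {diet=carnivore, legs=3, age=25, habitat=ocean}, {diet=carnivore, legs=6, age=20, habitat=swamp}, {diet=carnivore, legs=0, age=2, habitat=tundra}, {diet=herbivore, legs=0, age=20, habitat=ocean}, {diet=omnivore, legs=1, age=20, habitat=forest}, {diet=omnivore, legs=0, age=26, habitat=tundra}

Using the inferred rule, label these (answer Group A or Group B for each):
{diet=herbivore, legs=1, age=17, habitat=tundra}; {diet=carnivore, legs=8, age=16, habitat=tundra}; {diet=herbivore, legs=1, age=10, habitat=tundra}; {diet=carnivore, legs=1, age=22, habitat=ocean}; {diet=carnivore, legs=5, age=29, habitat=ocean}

A rule that fits every label: age ≠ 20 AND legs ≥ 5 — true of each 'Group A' example, false of each 'Group B' one.
{diet=herbivore, legs=1, age=17, habitat=tundra} — age = 17, legs = 1, hence Group B.
{diet=carnivore, legs=8, age=16, habitat=tundra} — age = 16, legs = 8, hence Group A.
{diet=herbivore, legs=1, age=10, habitat=tundra} — age = 10, legs = 1, hence Group B.
{diet=carnivore, legs=1, age=22, habitat=ocean} — age = 22, legs = 1, hence Group B.
{diet=carnivore, legs=5, age=29, habitat=ocean} — age = 29, legs = 5, hence Group A.

Group B, Group A, Group B, Group B, Group A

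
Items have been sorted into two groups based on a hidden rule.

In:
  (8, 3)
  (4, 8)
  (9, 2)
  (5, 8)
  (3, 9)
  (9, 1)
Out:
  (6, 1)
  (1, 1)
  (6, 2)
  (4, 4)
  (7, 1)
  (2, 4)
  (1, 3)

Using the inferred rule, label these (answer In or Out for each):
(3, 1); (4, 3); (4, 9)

Out, Out, In

The rule appears to be: sum ≥ 10.
(3, 1) → 3+1 = 4 → Out. (4, 3) → 4+3 = 7 → Out. (4, 9) → 4+9 = 13 → In.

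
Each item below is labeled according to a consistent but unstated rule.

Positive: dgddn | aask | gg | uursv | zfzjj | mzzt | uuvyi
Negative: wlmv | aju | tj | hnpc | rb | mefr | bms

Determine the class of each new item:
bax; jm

Rule: has a double letter. This holds for each 'Positive' example and fails for each 'Negative' one.
bax — no doubled letter, hence Negative. jm — no doubled letter, hence Negative.

Negative, Negative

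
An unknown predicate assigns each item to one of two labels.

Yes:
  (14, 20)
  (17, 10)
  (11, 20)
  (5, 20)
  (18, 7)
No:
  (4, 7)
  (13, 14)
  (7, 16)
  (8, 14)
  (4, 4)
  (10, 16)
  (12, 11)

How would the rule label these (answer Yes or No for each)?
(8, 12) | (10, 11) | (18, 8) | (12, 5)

The simplest hypothesis consistent with all the labels is: max ≥ 17.

No, No, Yes, No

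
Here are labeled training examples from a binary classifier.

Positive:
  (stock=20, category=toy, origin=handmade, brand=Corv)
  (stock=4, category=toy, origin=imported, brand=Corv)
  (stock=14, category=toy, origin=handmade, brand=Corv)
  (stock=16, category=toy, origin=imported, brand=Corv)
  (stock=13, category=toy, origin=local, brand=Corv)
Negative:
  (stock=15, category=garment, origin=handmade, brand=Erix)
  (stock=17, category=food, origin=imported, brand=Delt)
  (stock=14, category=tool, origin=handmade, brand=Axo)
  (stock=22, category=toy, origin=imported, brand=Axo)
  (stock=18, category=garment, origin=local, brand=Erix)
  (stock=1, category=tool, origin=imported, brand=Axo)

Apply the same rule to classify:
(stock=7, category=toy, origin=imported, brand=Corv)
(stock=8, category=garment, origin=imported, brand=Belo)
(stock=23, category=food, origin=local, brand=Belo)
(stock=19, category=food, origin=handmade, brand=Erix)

Positive, Negative, Negative, Negative

The pattern is that an item is 'Positive' exactly when: brand is Corv.
(stock=7, category=toy, origin=imported, brand=Corv): brand is Corv — matches, so Positive. (stock=8, category=garment, origin=imported, brand=Belo): brand is Belo — lacks this property, so Negative. (stock=23, category=food, origin=local, brand=Belo): brand is Belo — lacks this property, so Negative. (stock=19, category=food, origin=handmade, brand=Erix): brand is Erix — lacks this property, so Negative.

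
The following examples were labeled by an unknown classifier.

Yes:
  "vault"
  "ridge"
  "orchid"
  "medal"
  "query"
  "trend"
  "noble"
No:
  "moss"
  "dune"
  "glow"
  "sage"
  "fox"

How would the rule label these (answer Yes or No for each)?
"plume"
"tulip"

The classifier is using: length ≥ 5.
"plume" → length 5 → Yes. "tulip" → length 5 → Yes.

Yes, Yes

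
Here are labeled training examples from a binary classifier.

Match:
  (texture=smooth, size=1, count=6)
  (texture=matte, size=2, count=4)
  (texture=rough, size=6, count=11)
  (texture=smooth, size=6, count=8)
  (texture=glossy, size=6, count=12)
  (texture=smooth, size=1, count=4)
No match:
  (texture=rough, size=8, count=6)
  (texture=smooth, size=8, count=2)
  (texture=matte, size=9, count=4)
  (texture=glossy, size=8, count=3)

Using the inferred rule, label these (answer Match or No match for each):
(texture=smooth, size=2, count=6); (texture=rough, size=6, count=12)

Rule: size ≤ 6. This holds for each 'Match' example and fails for each 'No match' one.
(texture=smooth, size=2, count=6): size = 2, passes → Match.
(texture=rough, size=6, count=12): size = 6, passes → Match.

Match, Match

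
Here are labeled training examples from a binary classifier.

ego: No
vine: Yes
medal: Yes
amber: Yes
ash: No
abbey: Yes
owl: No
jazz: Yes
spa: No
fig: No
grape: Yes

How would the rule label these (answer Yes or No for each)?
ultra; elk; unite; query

Rule: length ≥ 4. This holds for each 'Yes' example and fails for each 'No' one.
ultra → length 5 → Yes.
elk → length 3 → No.
unite → length 5 → Yes.
query → length 5 → Yes.

Yes, No, Yes, Yes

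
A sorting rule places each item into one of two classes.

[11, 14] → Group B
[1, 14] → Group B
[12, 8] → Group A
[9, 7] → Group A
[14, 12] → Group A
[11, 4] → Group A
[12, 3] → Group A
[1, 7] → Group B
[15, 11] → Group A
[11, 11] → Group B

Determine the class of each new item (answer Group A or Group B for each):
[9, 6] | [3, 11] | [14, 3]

One predicate separates the groups cleanly: first > second.

Group A, Group B, Group A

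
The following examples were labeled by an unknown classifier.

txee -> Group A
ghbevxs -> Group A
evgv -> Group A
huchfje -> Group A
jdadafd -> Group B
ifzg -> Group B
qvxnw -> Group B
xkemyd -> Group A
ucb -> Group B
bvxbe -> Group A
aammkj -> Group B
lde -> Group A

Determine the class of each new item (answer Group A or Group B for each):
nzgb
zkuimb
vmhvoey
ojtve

The classifier is using: contains 'e'.
nzgb: Group B (no 'e'). zkuimb: Group B (no 'e'). vmhvoey: Group A (has 'e'). ojtve: Group A (has 'e').

Group B, Group B, Group A, Group A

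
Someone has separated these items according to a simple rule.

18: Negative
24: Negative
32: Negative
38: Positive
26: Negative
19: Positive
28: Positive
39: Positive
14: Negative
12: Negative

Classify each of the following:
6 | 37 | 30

Negative, Positive, Negative

Every 'Positive' example satisfies: digit sum ≥ 10. None of the 'Negative' examples do.
6: Negative (digit sum 6).
37: Positive (digit sum 3+7 = 10).
30: Negative (digit sum 3+0 = 3).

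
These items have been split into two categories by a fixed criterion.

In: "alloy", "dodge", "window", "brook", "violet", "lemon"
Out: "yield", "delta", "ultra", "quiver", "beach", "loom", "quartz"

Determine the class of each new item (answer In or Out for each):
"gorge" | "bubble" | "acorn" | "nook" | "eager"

'In' ⟺ length ≥ 5 AND contains 'o'.
"gorge" — length 5, has 'o', hence In.
"bubble" — length 6, no 'o', hence Out.
"acorn" — length 5, has 'o', hence In.
"nook" — length 4, has 'o', hence Out.
"eager" — length 5, no 'o', hence Out.

In, Out, In, Out, Out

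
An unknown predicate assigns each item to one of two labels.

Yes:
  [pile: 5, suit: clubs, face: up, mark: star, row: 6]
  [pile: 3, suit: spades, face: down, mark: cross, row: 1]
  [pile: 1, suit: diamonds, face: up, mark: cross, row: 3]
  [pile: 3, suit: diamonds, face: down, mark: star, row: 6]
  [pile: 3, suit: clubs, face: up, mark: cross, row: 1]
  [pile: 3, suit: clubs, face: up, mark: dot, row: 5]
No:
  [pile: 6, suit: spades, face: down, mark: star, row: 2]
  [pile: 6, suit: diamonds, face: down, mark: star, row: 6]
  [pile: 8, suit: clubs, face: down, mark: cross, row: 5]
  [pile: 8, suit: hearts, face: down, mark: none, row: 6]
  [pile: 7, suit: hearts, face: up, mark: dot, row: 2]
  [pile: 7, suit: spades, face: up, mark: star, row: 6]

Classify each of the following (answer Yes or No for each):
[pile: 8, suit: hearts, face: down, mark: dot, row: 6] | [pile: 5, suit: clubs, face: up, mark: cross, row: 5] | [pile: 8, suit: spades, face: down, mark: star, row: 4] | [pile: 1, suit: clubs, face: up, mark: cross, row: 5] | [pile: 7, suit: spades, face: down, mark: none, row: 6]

No, Yes, No, Yes, No

The distinguishing property — pile ≤ 5 — holds for all the 'Yes' cases and none of the 'No' cases.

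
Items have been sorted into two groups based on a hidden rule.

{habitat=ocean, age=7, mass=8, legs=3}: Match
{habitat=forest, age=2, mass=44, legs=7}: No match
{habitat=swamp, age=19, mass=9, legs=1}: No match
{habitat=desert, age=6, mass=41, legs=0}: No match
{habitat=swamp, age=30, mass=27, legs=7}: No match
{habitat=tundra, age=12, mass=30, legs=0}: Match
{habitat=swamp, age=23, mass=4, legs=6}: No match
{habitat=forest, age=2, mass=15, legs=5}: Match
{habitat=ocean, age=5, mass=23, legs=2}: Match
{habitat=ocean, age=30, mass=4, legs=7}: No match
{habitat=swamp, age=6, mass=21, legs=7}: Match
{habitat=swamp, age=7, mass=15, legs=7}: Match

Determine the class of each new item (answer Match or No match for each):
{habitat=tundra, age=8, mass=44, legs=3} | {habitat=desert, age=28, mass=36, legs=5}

No match, No match

All 'Match' examples share one property — age ≤ 12 AND mass ≤ 30 — and every 'No match' example lacks it.
{habitat=tundra, age=8, mass=44, legs=3} — age = 8, mass = 44, hence No match. {habitat=desert, age=28, mass=36, legs=5} — age = 28, mass = 36, hence No match.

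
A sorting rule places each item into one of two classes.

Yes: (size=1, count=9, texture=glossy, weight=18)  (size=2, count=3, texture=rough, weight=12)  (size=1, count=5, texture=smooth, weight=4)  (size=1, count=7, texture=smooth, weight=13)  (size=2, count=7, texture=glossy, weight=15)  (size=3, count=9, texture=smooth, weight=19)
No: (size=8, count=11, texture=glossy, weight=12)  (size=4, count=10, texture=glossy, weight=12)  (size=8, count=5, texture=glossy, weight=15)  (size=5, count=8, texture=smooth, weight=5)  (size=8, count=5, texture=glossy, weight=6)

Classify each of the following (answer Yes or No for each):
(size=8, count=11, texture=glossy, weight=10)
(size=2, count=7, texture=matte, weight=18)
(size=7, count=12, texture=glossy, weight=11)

No, Yes, No

The rule appears to be: size ≤ 3.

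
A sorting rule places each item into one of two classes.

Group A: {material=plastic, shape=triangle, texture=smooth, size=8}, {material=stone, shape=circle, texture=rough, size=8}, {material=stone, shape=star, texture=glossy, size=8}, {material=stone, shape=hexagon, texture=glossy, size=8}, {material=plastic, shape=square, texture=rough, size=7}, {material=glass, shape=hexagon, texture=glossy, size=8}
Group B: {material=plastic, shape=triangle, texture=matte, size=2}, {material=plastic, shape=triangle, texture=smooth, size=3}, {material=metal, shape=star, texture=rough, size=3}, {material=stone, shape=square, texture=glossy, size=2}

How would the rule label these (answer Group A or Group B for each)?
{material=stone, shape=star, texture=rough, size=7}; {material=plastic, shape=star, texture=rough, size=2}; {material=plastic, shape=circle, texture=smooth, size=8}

All 'Group A' examples share one property — size ≥ 7 — and every 'Group B' example lacks it.
{material=stone, shape=star, texture=rough, size=7}: Group A (size = 7).
{material=plastic, shape=star, texture=rough, size=2}: Group B (size = 2).
{material=plastic, shape=circle, texture=smooth, size=8}: Group A (size = 8).

Group A, Group B, Group A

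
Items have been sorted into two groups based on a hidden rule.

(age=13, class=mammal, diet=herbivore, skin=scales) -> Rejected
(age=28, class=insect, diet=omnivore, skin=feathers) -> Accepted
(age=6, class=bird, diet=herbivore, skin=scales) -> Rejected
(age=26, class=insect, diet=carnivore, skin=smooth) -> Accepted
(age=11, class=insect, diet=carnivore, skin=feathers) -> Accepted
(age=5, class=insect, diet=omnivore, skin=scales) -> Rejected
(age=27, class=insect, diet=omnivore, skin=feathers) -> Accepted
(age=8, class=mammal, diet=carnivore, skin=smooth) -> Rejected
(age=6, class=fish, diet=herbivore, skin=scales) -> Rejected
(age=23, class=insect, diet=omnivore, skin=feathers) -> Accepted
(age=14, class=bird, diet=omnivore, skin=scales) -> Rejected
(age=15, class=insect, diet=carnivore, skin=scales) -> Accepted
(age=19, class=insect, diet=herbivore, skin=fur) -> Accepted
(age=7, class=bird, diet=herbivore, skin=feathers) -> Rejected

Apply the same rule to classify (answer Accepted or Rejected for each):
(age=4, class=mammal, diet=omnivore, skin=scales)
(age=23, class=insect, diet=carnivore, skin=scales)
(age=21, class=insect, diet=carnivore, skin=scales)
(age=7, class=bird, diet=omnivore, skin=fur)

Rejected, Accepted, Accepted, Rejected

One predicate separates the groups cleanly: class is insect AND age ≥ 6.
(age=4, class=mammal, diet=omnivore, skin=scales) — class is mammal, age = 4, hence Rejected. (age=23, class=insect, diet=carnivore, skin=scales) — class is insect, age = 23, hence Accepted. (age=21, class=insect, diet=carnivore, skin=scales) — class is insect, age = 21, hence Accepted. (age=7, class=bird, diet=omnivore, skin=fur) — class is bird, age = 7, hence Rejected.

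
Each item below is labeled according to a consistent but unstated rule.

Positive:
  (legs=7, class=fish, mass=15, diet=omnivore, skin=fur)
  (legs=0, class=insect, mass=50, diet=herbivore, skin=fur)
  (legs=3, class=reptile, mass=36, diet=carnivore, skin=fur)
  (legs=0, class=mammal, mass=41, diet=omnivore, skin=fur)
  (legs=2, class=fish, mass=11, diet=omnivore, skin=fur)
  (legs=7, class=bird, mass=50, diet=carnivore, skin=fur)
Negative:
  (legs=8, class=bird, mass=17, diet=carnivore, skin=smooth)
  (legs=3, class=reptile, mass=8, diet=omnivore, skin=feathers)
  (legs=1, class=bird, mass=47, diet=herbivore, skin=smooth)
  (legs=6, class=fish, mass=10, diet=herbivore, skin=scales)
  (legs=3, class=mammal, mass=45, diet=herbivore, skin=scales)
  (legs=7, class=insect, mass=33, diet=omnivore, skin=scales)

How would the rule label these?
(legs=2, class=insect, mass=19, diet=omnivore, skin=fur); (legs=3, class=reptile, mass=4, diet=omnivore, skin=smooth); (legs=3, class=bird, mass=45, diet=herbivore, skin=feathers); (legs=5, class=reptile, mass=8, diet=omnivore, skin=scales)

The classifier is using: skin is fur.
(legs=2, class=insect, mass=19, diet=omnivore, skin=fur) → skin is fur → Positive. (legs=3, class=reptile, mass=4, diet=omnivore, skin=smooth) → skin is smooth → Negative. (legs=3, class=bird, mass=45, diet=herbivore, skin=feathers) → skin is feathers → Negative. (legs=5, class=reptile, mass=8, diet=omnivore, skin=scales) → skin is scales → Negative.

Positive, Negative, Negative, Negative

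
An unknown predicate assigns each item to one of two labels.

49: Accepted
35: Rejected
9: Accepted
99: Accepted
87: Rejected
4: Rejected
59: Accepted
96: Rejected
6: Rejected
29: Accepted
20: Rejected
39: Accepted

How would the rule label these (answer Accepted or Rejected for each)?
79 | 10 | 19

Accepted, Rejected, Accepted

The simplest hypothesis consistent with all the labels is: ends in digit 9.
79 → last digit 9 → Accepted.
10 → last digit 0 → Rejected.
19 → last digit 9 → Accepted.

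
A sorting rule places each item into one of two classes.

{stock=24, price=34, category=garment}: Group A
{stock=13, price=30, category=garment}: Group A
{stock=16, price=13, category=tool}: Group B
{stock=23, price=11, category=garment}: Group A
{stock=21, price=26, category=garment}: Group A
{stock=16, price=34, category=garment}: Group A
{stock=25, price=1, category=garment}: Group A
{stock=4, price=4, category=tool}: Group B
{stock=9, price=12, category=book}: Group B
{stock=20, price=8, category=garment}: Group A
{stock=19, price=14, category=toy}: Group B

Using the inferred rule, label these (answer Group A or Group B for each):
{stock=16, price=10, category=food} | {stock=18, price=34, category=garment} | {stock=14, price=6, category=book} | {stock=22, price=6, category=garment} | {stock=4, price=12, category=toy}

Group B, Group A, Group B, Group A, Group B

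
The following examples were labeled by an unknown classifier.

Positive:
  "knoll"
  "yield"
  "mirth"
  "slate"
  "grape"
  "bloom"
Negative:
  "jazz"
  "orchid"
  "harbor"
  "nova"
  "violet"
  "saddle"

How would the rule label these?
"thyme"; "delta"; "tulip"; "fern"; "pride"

Every 'Positive' example satisfies: odd length. None of the 'Negative' examples do.
"thyme": length 5, satisfies this → Positive.
"delta": length 5, satisfies this → Positive.
"tulip": length 5, satisfies this → Positive.
"fern": length 4, fails this test → Negative.
"pride": length 5, satisfies this → Positive.

Positive, Positive, Positive, Negative, Positive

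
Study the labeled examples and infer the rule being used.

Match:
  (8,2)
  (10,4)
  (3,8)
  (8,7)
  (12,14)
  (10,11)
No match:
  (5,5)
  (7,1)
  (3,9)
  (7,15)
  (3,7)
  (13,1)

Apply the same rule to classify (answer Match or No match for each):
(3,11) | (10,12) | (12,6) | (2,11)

The distinguishing property — product is even — holds for all the 'Match' cases and none of the 'No match' cases.
(3,11): 3·11 = 33, doesn't qualify → No match.
(10,12): 10·12 = 120, has this property → Match.
(12,6): 12·6 = 72, has this property → Match.
(2,11): 2·11 = 22, has this property → Match.

No match, Match, Match, Match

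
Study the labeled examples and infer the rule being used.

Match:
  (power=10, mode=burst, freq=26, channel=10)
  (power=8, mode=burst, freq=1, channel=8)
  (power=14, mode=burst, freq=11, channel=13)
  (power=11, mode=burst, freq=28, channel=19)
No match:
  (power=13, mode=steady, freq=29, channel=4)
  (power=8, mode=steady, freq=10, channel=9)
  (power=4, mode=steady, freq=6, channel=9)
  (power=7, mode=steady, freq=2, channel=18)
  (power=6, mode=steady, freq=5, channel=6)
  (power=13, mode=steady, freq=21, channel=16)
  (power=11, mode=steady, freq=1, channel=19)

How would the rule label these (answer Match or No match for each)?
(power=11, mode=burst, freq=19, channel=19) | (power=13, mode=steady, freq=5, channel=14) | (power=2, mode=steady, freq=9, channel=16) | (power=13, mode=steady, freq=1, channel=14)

Match, No match, No match, No match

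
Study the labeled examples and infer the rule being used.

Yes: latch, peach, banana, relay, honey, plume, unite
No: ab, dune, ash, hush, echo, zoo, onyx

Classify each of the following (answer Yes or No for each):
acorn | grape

The rule appears to be: length ≥ 5.
acorn — length 5, hence Yes.
grape — length 5, hence Yes.

Yes, Yes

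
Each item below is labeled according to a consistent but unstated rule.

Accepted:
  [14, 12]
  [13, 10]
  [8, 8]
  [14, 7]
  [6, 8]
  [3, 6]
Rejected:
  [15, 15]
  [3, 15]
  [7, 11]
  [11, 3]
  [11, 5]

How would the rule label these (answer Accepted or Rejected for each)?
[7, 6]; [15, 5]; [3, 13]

The pattern is that an item is 'Accepted' exactly when: product is even.

Accepted, Rejected, Rejected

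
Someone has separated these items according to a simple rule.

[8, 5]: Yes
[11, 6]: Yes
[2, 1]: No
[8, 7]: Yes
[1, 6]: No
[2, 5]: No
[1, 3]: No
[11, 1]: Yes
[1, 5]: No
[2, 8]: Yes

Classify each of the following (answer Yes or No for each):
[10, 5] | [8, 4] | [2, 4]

'Yes' ⟺ sum ≥ 10.
[10, 5] → 10+5 = 15 → Yes. [8, 4] → 8+4 = 12 → Yes. [2, 4] → 2+4 = 6 → No.

Yes, Yes, No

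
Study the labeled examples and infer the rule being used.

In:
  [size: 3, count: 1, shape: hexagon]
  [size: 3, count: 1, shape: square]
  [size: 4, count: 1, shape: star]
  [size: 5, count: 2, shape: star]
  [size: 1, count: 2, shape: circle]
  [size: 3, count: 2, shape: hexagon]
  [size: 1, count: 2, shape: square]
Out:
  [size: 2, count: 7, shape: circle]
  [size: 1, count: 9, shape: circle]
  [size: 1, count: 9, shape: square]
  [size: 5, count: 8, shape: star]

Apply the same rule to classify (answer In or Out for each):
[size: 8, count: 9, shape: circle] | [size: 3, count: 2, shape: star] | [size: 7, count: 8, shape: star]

Out, In, Out

Every 'In' example satisfies: count ≤ 2. None of the 'Out' examples do.
[size: 8, count: 9, shape: circle]: count = 9, does not pass → Out. [size: 3, count: 2, shape: star]: count = 2, passes → In. [size: 7, count: 8, shape: star]: count = 8, does not pass → Out.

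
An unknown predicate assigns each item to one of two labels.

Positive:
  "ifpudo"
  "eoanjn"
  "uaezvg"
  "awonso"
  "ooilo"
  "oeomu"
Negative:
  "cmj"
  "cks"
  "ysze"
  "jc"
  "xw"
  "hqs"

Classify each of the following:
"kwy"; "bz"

A rule that fits every label: starts with a vowel — true of each 'Positive' example, false of each 'Negative' one.
"kwy" → starts with 'k' → Negative.
"bz" → starts with 'b' → Negative.

Negative, Negative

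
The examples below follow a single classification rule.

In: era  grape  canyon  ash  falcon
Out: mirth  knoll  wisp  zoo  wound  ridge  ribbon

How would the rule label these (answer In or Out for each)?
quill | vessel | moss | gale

The pattern is that an item is 'In' exactly when: contains 'a'.
quill: no 'a' — doesn't qualify, so Out. vessel: no 'a' — doesn't qualify, so Out. moss: no 'a' — doesn't qualify, so Out. gale: has 'a' — fits, so In.

Out, Out, Out, In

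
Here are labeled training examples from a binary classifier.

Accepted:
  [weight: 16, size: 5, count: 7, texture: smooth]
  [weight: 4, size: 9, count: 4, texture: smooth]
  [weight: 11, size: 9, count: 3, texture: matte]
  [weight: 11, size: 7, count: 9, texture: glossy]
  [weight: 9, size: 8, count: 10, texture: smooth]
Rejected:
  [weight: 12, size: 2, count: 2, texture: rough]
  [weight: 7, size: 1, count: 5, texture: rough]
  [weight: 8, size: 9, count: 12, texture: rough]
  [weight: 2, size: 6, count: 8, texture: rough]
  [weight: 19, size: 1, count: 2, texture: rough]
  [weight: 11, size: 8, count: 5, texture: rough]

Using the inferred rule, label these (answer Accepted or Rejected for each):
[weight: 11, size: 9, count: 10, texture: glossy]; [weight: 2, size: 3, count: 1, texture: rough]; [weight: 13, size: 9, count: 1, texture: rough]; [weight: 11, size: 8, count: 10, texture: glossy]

Accepted, Rejected, Rejected, Accepted

A rule that fits every label: texture is not rough — true of each 'Accepted' example, false of each 'Rejected' one.
Accepted: [weight: 11, size: 9, count: 10, texture: glossy], since texture is glossy. Rejected: [weight: 2, size: 3, count: 1, texture: rough], since texture is rough. Rejected: [weight: 13, size: 9, count: 1, texture: rough], since texture is rough. Accepted: [weight: 11, size: 8, count: 10, texture: glossy], since texture is glossy.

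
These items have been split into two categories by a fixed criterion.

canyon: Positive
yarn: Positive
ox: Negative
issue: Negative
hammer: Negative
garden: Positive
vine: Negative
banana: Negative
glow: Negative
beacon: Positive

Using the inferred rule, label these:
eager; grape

All 'Positive' examples share one property — ends with 'n' — and every 'Negative' example lacks it.
eager — ends with 'r', hence Negative.
grape — ends with 'e', hence Negative.

Negative, Negative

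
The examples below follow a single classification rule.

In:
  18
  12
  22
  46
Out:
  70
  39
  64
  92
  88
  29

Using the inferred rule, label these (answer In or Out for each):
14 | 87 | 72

'In' ⟺ even AND at most 46.
14: 14 is even, 14 ≤ 46, qualifies → In.
87: 87 is odd, 87 > 46, fails this test → Out.
72: 72 is even, 72 > 46, fails this test → Out.

In, Out, Out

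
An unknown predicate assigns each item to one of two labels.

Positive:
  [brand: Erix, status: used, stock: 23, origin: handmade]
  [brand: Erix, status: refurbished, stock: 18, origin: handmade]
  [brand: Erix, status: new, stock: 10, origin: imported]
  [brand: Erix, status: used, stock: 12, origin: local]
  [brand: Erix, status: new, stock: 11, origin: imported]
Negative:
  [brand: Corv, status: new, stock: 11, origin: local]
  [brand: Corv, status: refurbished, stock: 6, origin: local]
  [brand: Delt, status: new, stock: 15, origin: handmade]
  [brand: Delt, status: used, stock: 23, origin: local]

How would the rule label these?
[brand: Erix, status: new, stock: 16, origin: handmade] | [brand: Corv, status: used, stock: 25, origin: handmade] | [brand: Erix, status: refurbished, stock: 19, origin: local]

Positive, Negative, Positive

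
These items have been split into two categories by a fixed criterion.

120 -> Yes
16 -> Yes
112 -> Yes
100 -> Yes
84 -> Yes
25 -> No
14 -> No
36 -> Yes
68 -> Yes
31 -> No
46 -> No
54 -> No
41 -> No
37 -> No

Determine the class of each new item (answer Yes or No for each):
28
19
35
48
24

All 'Yes' examples share one property — multiple of 4 — and every 'No' example lacks it.
28 → 28 = 4·7 → Yes.
19 → 19 = 4·4 + 3 → No.
35 → 35 = 4·8 + 3 → No.
48 → 48 = 4·12 → Yes.
24 → 24 = 4·6 → Yes.

Yes, No, No, Yes, Yes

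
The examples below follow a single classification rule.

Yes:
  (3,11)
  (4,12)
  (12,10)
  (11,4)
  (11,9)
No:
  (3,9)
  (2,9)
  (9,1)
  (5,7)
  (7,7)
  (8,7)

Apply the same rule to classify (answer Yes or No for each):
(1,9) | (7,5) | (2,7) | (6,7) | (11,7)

No, No, No, No, Yes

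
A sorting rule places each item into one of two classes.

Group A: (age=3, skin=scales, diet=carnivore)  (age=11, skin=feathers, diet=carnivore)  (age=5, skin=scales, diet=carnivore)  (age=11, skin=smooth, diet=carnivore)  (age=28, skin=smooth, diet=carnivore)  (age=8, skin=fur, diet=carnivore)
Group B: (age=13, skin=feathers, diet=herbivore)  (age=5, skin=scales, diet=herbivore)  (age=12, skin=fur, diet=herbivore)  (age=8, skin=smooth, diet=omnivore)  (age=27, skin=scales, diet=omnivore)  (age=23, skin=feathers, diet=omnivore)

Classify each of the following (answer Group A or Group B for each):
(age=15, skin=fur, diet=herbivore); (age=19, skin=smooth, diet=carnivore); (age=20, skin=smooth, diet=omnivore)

Group B, Group A, Group B

Every 'Group A' example satisfies: diet is carnivore. None of the 'Group B' examples do.
Group B: (age=15, skin=fur, diet=herbivore), since diet is herbivore.
Group A: (age=19, skin=smooth, diet=carnivore), since diet is carnivore.
Group B: (age=20, skin=smooth, diet=omnivore), since diet is omnivore.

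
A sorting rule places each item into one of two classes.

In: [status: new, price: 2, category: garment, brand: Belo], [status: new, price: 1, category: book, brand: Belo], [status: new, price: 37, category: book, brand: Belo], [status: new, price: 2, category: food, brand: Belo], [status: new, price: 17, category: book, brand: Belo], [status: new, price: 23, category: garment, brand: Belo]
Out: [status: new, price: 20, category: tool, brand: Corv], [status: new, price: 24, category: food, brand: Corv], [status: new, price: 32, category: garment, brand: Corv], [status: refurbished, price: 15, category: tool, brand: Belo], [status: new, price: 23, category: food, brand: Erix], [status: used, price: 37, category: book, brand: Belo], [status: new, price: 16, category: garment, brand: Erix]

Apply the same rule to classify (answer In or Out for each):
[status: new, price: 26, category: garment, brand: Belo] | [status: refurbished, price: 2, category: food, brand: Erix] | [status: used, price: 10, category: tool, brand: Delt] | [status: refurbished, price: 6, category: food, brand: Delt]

In, Out, Out, Out

The pattern is that an item is 'In' exactly when: brand is Belo AND status is new.
[status: new, price: 26, category: garment, brand: Belo] → brand is Belo, status is new → In.
[status: refurbished, price: 2, category: food, brand: Erix] → brand is Erix, status is refurbished → Out.
[status: used, price: 10, category: tool, brand: Delt] → brand is Delt, status is used → Out.
[status: refurbished, price: 6, category: food, brand: Delt] → brand is Delt, status is refurbished → Out.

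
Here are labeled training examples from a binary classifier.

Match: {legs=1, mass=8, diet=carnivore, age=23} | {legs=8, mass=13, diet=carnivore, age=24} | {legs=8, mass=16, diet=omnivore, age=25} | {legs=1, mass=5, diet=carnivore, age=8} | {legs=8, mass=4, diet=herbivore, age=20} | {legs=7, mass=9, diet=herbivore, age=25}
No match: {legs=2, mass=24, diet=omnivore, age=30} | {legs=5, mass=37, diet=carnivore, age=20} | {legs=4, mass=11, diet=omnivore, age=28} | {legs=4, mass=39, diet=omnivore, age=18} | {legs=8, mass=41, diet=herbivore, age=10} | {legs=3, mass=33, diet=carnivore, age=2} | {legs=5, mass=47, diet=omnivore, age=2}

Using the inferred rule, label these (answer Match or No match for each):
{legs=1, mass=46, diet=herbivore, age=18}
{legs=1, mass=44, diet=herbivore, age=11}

A rule that fits every label: mass ≤ 16 AND age ≤ 25 — true of each 'Match' example, false of each 'No match' one.
{legs=1, mass=46, diet=herbivore, age=18} → mass = 46, age = 18 → No match. {legs=1, mass=44, diet=herbivore, age=11} → mass = 44, age = 11 → No match.

No match, No match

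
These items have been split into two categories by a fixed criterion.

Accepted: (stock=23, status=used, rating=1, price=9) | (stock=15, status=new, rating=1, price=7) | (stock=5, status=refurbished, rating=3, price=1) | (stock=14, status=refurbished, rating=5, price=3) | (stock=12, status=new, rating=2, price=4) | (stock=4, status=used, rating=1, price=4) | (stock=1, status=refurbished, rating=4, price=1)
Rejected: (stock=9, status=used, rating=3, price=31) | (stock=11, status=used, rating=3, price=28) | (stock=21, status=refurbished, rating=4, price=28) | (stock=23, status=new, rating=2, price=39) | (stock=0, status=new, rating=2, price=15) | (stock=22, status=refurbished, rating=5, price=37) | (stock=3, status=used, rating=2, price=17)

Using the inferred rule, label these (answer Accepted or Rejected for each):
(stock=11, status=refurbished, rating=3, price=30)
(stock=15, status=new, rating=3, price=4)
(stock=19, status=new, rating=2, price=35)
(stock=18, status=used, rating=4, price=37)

Rejected, Accepted, Rejected, Rejected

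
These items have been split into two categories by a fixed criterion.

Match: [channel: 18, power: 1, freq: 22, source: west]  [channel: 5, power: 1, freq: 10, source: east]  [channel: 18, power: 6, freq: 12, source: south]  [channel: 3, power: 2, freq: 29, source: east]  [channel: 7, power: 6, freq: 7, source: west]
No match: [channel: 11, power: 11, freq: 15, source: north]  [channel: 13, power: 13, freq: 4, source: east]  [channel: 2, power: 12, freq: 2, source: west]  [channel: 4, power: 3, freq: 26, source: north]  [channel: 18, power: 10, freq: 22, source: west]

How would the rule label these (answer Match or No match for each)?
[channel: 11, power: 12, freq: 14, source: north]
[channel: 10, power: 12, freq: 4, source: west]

A rule that fits every label: power ≤ 2 OR power = 6 — true of each 'Match' example, false of each 'No match' one.
[channel: 11, power: 12, freq: 14, source: north]: power = 12 — does not satisfy this, so No match.
[channel: 10, power: 12, freq: 4, source: west]: power = 12 — does not satisfy this, so No match.

No match, No match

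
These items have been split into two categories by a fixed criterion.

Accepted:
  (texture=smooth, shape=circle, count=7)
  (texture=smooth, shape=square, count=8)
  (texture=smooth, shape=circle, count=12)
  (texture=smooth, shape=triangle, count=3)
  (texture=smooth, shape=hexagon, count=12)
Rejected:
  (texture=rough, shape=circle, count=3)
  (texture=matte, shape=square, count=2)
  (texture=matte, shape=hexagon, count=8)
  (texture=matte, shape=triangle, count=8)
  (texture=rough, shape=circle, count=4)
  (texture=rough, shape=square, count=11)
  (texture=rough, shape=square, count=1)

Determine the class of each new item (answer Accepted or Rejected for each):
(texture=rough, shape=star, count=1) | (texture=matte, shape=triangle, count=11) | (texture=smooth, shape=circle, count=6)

'Accepted' ⟺ texture is smooth.
(texture=rough, shape=star, count=1) → texture is rough → Rejected.
(texture=matte, shape=triangle, count=11) → texture is matte → Rejected.
(texture=smooth, shape=circle, count=6) → texture is smooth → Accepted.

Rejected, Rejected, Accepted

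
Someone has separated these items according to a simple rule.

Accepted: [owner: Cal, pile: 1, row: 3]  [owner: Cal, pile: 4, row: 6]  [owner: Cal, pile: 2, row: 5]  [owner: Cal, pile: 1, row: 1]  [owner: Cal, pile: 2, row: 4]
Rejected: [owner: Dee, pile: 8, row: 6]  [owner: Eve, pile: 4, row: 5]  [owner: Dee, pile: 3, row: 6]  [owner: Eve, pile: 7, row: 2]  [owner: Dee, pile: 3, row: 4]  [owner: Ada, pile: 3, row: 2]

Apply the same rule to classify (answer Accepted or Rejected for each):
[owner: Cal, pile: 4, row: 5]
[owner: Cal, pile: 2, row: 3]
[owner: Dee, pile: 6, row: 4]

Accepted, Accepted, Rejected

Every 'Accepted' example satisfies: owner is Cal. None of the 'Rejected' examples do.
[owner: Cal, pile: 4, row: 5]: owner is Cal, has this property → Accepted. [owner: Cal, pile: 2, row: 3]: owner is Cal, has this property → Accepted. [owner: Dee, pile: 6, row: 4]: owner is Dee, does not fit → Rejected.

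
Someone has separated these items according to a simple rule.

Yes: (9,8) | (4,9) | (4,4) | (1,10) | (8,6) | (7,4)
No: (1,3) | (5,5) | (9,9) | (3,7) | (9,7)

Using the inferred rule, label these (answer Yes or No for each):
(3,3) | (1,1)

No, No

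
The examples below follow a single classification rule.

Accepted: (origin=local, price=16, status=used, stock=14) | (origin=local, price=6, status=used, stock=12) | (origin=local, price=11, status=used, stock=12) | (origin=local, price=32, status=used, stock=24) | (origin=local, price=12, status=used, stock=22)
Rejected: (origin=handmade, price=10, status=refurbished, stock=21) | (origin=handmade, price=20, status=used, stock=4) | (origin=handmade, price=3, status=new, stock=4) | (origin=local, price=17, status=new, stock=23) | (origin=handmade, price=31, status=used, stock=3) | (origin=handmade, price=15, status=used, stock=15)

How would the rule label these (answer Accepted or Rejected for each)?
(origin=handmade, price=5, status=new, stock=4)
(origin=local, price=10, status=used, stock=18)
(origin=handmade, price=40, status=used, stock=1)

Rejected, Accepted, Rejected

A rule that fits every label: status is used AND origin is local — true of each 'Accepted' example, false of each 'Rejected' one.
(origin=handmade, price=5, status=new, stock=4): status is new, origin is handmade, fails the rule → Rejected.
(origin=local, price=10, status=used, stock=18): status is used, origin is local, matches → Accepted.
(origin=handmade, price=40, status=used, stock=1): status is used, origin is handmade, fails the rule → Rejected.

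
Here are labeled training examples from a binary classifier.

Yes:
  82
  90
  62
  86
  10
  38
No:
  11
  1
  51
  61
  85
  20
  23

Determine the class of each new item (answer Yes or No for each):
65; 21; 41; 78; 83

No, No, No, Yes, No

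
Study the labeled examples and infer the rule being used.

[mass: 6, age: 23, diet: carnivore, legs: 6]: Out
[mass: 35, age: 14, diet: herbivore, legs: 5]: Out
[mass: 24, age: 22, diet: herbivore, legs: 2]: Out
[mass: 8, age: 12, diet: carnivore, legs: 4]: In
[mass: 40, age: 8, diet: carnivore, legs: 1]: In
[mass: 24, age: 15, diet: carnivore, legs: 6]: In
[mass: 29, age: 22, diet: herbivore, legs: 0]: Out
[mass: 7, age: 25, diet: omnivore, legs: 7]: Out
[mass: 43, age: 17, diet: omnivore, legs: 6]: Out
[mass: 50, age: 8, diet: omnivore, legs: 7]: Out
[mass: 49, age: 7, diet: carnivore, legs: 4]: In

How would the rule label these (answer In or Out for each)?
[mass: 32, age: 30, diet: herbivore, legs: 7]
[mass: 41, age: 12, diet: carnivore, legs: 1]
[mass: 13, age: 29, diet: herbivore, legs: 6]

Out, In, Out

One predicate separates the groups cleanly: diet is carnivore AND age ≤ 15.
[mass: 32, age: 30, diet: herbivore, legs: 7] → diet is herbivore, age = 30 → Out. [mass: 41, age: 12, diet: carnivore, legs: 1] → diet is carnivore, age = 12 → In. [mass: 13, age: 29, diet: herbivore, legs: 6] → diet is herbivore, age = 29 → Out.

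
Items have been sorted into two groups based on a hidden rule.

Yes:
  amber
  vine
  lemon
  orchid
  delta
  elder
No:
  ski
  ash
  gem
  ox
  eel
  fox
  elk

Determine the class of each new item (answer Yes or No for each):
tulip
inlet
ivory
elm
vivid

Yes, Yes, Yes, No, Yes

One predicate separates the groups cleanly: length ≥ 4.
tulip — length 5, hence Yes.
inlet — length 5, hence Yes.
ivory — length 5, hence Yes.
elm — length 3, hence No.
vivid — length 5, hence Yes.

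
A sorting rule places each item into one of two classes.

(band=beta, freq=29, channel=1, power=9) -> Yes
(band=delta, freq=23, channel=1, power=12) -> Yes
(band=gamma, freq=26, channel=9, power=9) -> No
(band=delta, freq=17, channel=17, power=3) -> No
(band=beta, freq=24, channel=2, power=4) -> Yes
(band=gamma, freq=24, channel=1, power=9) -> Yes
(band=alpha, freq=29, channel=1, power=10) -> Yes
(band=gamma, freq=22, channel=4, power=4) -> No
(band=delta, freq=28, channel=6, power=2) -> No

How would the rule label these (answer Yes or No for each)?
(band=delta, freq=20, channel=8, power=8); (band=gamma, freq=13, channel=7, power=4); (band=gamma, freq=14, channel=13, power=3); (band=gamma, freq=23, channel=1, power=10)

No, No, No, Yes

The distinguishing property — channel ≤ 2 — holds for all the 'Yes' cases and none of the 'No' cases.
(band=delta, freq=20, channel=8, power=8) — channel = 8, hence No. (band=gamma, freq=13, channel=7, power=4) — channel = 7, hence No. (band=gamma, freq=14, channel=13, power=3) — channel = 13, hence No. (band=gamma, freq=23, channel=1, power=10) — channel = 1, hence Yes.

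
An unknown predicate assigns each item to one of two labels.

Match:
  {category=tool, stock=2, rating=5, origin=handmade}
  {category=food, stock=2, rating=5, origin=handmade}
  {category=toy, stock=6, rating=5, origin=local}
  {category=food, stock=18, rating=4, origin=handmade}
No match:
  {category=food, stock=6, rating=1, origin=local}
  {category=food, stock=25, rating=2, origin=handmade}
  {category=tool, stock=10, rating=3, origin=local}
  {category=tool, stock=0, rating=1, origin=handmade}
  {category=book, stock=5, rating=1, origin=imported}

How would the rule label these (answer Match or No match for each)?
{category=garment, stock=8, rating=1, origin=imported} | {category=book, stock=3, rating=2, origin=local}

No match, No match

One predicate separates the groups cleanly: rating ≥ 4.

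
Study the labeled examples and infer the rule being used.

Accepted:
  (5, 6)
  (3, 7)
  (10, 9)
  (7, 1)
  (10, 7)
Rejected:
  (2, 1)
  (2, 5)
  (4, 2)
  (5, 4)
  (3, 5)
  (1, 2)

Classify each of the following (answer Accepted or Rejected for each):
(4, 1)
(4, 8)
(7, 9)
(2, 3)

Rejected, Accepted, Accepted, Rejected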